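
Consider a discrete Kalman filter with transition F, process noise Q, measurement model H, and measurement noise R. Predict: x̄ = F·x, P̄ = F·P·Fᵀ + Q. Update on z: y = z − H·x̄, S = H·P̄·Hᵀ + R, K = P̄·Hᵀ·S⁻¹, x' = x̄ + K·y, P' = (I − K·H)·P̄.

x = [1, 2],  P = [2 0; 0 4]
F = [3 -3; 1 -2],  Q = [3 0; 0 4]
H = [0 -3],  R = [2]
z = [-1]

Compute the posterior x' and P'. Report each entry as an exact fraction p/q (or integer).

x̄ = F·x = [-3, -3]
P̄ = F·P·Fᵀ + Q = [57 30; 30 22]
y = z − H·x̄ = [-10]
S = H·P̄·Hᵀ + R = [200]
K = P̄·Hᵀ·S⁻¹ = [-9/20; -33/100]
x' = x̄ + K·y = [3/2, 3/10]
P' = (I − K·H)·P̄ = [33/2 3/10; 3/10 11/50]

x' = [3/2, 3/10]
P' = [33/2 3/10; 3/10 11/50]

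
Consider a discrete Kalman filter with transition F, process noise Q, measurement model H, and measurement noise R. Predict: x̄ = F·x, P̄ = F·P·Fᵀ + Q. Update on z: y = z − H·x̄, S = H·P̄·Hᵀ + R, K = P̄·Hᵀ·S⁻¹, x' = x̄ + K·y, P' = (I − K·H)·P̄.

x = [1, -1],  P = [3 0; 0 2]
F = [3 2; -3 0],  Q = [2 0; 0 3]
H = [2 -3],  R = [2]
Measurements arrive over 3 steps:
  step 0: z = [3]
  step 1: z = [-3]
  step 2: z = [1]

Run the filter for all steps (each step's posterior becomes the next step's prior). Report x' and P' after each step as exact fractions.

step 0: x̄ = F·x = [1, -3]
step 0: P̄ = F·P·Fᵀ + Q = [37 -27; -27 30]
step 0: y = z − H·x̄ = [-8]
step 0: S = H·P̄·Hᵀ + R = [744]
step 0: K = P̄·Hᵀ·S⁻¹ = [5/24; -6/31]
step 0: x' = x̄ + K·y = [-2/3, -45/31]
step 0: P' = (I − K·H)·P̄ = [113/24 3; 3 66/31]
step 1: x̄ = F·x = [-152/31, 2]
step 1: P̄ = F·P·Fᵀ + Q = [22045/248 -483/8; -483/8 363/8]
step 1: y = z − H·x̄ = [397/31]
step 1: S = H·P̄·Hᵀ + R = [369629/248]
step 1: K = P̄·Hᵀ·S⁻¹ = [89009/369629; -63705/369629]
step 1: x' = x̄ + K·y = [-672485/369629, -76577/369629]
step 1: P' = (I − K·H)·P̄ = [910763/369629 547836/369629; 547836/369629 407694/369629]
step 2: x̄ = F·x = [-2170609/369629, 2017455/369629]
step 2: P̄ = F·P·Fᵀ + Q = [17140933/369629 -11483883/369629; -11483883/369629 9305754/369629]
step 2: y = z − H·x̄ = [10763212/369629]
step 2: S = H·P̄·Hᵀ + R = [290861372/369629]
step 2: K = P̄·Hᵀ·S⁻¹ = [68733515/290861372; -12721257/72715343]
step 2: x' = x̄ + K·y = [73348602/72715343, 26454489/72715343]
step 2: P' = (I − K·H)·P̄ = [707031119/290861372 106382934/72715343; 106382934/72715343 79402794/72715343]

step 0: x' = [-2/3, -45/31], P' = [113/24 3; 3 66/31]
step 1: x' = [-672485/369629, -76577/369629], P' = [910763/369629 547836/369629; 547836/369629 407694/369629]
step 2: x' = [73348602/72715343, 26454489/72715343], P' = [707031119/290861372 106382934/72715343; 106382934/72715343 79402794/72715343]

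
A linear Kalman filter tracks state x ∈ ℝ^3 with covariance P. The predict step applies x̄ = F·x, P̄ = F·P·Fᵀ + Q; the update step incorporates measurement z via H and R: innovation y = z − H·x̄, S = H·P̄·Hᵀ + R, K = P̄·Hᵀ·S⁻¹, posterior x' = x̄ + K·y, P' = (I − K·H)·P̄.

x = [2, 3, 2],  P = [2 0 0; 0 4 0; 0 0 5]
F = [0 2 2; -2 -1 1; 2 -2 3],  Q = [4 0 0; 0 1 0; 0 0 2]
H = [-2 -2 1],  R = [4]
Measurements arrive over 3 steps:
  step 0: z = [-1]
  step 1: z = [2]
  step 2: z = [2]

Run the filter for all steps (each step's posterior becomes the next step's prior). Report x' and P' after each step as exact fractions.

step 0: x̄ = F·x = [10, -5, 4]
step 0: P̄ = F·P·Fᵀ + Q = [40 2 14; 2 18 15; 14 15 71]
step 0: y = z − H·x̄ = [5]
step 0: S = H·P̄·Hᵀ + R = [207]
step 0: K = P̄·Hᵀ·S⁻¹ = [-70/207; -25/207; 13/207]
step 0: x' = x̄ + K·y = [1720/207, -1160/207, 893/207]
step 0: P' = (I − K·H)·P̄ = [3380/207 -1336/207 3808/207; -1336/207 3101/207 3430/207; 3808/207 3430/207 14528/207]
step 1: x̄ = F·x = [-178/69, -1387/207, 2813/69]
step 1: P̄ = F·P·Fᵀ + Q = [10976/23 4322/69 10168/23; 4322/69 3920/207 404/69; 10168/23 404/69 19146/23]
step 1: y = z − H·x̄ = [-11867/207]
step 1: S = H·P̄·Hᵀ + R = [316790/207]
step 1: K = P̄·Hᵀ·S⁻¹ = [-65994/158395; -3256/31679; -6567/158395]
step 1: x' = x̄ + K·y = [3374724/158395, -25603/31679, 6833942/158395]
step 1: P' = (I − K·H)·P̄ = [33509544/158395 -91802/31679 65837092/158395; -91802/31679 87760/31679 -21108/31679; 65837092/158395 -21108/31679 131436836/158395]
step 2: x̄ = F·x = [13411854/158395, 212509/158395, 27507304/158395]
step 2: P̄ = F·P·Fᵀ + Q = [527291804/158395 483744/158395 1048167064/158395; 483744/158395 1098879/158395 -2588756/158395; 1048167064/158395 -2588756/158395 2114025354/158395]
step 2: y = z − H·x̄ = [58212/158395]
step 2: S = H·P̄·Hᵀ + R = [49778386/158395]
step 2: K = P̄·Hᵀ·S⁻¹ = [-3692016/24889193; -2877001/24889193; 11434369/24889193]
step 2: x' = x̄ + K·y = [300871062/3555599, 4619285/3555599, 618075260/3555599]
step 2: P' = (I − K·H)·P̄ = [82683200308/24889193 -58107072/24889193 165235418408/24889193; -58107072/24889193 68158351/24889193 8594554/24889193; 165235418408/24889193 8594554/24889193 330533763400/24889193]

step 0: x' = [1720/207, -1160/207, 893/207], P' = [3380/207 -1336/207 3808/207; -1336/207 3101/207 3430/207; 3808/207 3430/207 14528/207]
step 1: x' = [3374724/158395, -25603/31679, 6833942/158395], P' = [33509544/158395 -91802/31679 65837092/158395; -91802/31679 87760/31679 -21108/31679; 65837092/158395 -21108/31679 131436836/158395]
step 2: x' = [300871062/3555599, 4619285/3555599, 618075260/3555599], P' = [82683200308/24889193 -58107072/24889193 165235418408/24889193; -58107072/24889193 68158351/24889193 8594554/24889193; 165235418408/24889193 8594554/24889193 330533763400/24889193]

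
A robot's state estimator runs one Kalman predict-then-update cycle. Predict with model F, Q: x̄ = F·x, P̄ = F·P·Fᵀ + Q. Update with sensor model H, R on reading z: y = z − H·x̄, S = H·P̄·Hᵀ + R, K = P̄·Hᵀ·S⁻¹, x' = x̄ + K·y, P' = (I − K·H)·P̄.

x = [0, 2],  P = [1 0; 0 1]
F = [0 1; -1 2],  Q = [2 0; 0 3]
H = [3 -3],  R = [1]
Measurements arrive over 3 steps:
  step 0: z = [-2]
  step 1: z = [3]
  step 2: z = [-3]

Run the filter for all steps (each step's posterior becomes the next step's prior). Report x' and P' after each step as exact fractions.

step 0: x̄ = F·x = [2, 4]
step 0: P̄ = F·P·Fᵀ + Q = [3 2; 2 8]
step 0: y = z − H·x̄ = [4]
step 0: S = H·P̄·Hᵀ + R = [64]
step 0: K = P̄·Hᵀ·S⁻¹ = [3/64; -9/32]
step 0: x' = x̄ + K·y = [35/16, 23/8]
step 0: P' = (I − K·H)·P̄ = [183/64 91/32; 91/32 47/16]
step 1: x̄ = F·x = [23/8, 57/16]
step 1: P̄ = F·P·Fᵀ + Q = [79/16 97/32; 97/32 399/64]
step 1: y = z − H·x̄ = [81/16]
step 1: S = H·P̄·Hᵀ + R = [3007/64]
step 1: K = P̄·Hᵀ·S⁻¹ = [366/3007; -615/3007]
step 1: x' = x̄ + K·y = [10498/3007, 7599/3007]
step 1: P' = (I − K·H)·P̄ = [12754/3007 12632/3007; 12632/3007 12837/3007]
step 2: x̄ = F·x = [7599/3007, 4700/3007]
step 2: P̄ = F·P·Fᵀ + Q = [18851/3007 13042/3007; 13042/3007 22595/3007]
step 2: y = z − H·x̄ = [-17718/3007]
step 2: S = H·P̄·Hᵀ + R = [141265/3007]
step 2: K = P̄·Hᵀ·S⁻¹ = [17427/141265; -28659/141265]
step 2: x' = x̄ + K·y = [254307/141265, 389666/141265]
step 2: P' = (I − K·H)·P̄ = [784598/141265 778789/141265; 778789/141265 788342/141265]

step 0: x' = [35/16, 23/8], P' = [183/64 91/32; 91/32 47/16]
step 1: x' = [10498/3007, 7599/3007], P' = [12754/3007 12632/3007; 12632/3007 12837/3007]
step 2: x' = [254307/141265, 389666/141265], P' = [784598/141265 778789/141265; 778789/141265 788342/141265]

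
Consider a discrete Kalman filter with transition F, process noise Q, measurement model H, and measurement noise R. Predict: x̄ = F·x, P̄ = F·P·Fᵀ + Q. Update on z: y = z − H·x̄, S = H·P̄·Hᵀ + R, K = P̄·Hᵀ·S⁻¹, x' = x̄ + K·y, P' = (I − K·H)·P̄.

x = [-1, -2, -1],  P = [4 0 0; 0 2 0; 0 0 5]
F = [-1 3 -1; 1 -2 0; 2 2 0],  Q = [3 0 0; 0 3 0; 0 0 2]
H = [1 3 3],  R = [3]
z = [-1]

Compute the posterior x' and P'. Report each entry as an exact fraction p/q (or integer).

x' = [-232/55, 223/55, -166/55]
P' = [1644/55 -851/55 302/55; -851/55 4109/330 -1189/165; 302/55 -1189/165 928/165]

x̄ = F·x = [-4, 3, -6]
P̄ = F·P·Fᵀ + Q = [30 -16 4; -16 15 0; 4 0 26]
y = z − H·x̄ = [12]
S = H·P̄·Hᵀ + R = [330]
K = P̄·Hᵀ·S⁻¹ = [-1/55; 29/330; 41/165]
x' = x̄ + K·y = [-232/55, 223/55, -166/55]
P' = (I − K·H)·P̄ = [1644/55 -851/55 302/55; -851/55 4109/330 -1189/165; 302/55 -1189/165 928/165]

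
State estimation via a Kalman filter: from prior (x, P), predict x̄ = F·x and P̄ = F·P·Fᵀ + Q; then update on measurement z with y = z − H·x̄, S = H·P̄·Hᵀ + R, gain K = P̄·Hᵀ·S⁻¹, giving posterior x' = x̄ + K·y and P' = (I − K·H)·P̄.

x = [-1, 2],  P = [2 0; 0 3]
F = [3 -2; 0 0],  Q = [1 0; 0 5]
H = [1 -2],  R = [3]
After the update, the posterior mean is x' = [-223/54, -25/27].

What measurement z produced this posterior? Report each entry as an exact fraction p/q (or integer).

z = [-2]

x̄ = F·x = [-7, 0]
P̄ = F·P·Fᵀ + Q = [31 0; 0 5]
S = H·P̄·Hᵀ + R = [54]
K = P̄·Hᵀ·S⁻¹ = [31/54; -5/27]
x' − x̄ = [155/54, -25/27] = K·y
y = (KᵀK)⁻¹·Kᵀ·(x' − x̄) = [5]
z = y + H·x̄ = [5] + [-7] = [-2]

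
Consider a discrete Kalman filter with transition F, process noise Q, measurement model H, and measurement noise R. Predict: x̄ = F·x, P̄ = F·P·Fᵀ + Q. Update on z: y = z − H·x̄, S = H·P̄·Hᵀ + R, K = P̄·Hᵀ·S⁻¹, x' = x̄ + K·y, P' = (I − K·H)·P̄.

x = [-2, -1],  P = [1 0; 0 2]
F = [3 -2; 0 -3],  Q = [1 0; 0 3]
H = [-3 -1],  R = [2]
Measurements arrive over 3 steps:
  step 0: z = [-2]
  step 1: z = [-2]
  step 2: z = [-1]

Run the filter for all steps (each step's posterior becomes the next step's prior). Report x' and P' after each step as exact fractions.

step 0: x̄ = F·x = [-4, 3]
step 0: P̄ = F·P·Fᵀ + Q = [18 12; 12 21]
step 0: y = z − H·x̄ = [-11]
step 0: S = H·P̄·Hᵀ + R = [257]
step 0: K = P̄·Hᵀ·S⁻¹ = [-66/257; -57/257]
step 0: x' = x̄ + K·y = [-302/257, 1398/257]
step 0: P' = (I − K·H)·P̄ = [270/257 -678/257; -678/257 2148/257]
step 1: x̄ = F·x = [-3702/257, -4194/257]
step 1: P̄ = F·P·Fᵀ + Q = [19415/257 18990/257; 18990/257 20103/257]
step 1: y = z − H·x̄ = [-15814/257]
step 1: S = H·P̄·Hᵀ + R = [309292/257]
step 1: K = P̄·Hᵀ·S⁻¹ = [-77235/309292; -77073/309292]
step 1: x' = x̄ + K·y = [148629/154646, -152409/154646]
step 1: P' = (I − K·H)·P̄ = [154315/309292 -308475/309292; -308475/309292 1079571/309292]
step 2: x̄ = F·x = [750705/154646, 457227/154646]
step 2: P̄ = F·P·Fᵀ + Q = [9718111/309292 9253701/309292; 9253701/309292 10644015/309292]
step 2: y = z − H·x̄ = [1277348/77323]
step 2: S = H·P̄·Hᵀ + R = [38561951/77323]
step 2: K = P̄·Hᵀ·S⁻¹ = [-19204017/77123902; -19202559/77123902]
step 2: x' = x̄ + K·y = [57142593/77123902, -89194485/77123902]
step 2: P' = (I − K·H)·P̄ = [19253816/38561951 -38557431/38561951; -38557431/38561951 134874852/38561951]

step 0: x' = [-302/257, 1398/257], P' = [270/257 -678/257; -678/257 2148/257]
step 1: x' = [148629/154646, -152409/154646], P' = [154315/309292 -308475/309292; -308475/309292 1079571/309292]
step 2: x' = [57142593/77123902, -89194485/77123902], P' = [19253816/38561951 -38557431/38561951; -38557431/38561951 134874852/38561951]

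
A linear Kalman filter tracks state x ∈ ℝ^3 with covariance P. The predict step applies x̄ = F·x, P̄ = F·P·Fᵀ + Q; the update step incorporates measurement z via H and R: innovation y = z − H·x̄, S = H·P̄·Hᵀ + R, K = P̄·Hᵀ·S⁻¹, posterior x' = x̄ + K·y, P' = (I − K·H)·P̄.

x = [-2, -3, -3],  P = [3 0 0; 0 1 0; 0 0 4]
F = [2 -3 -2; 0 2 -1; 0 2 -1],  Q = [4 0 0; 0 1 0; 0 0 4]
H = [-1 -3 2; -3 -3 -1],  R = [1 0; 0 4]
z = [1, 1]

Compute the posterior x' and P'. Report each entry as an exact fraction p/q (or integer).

x̄ = F·x = [11, -3, -3]
P̄ = F·P·Fᵀ + Q = [41 2 2; 2 9 8; 2 8 12]
y = z − H·x̄ = [9, 22]
S = H·P̄·Hᵀ + R = [79 170; 170 562]
K = P̄·Hᵀ·S⁻¹ = [-316/2583 -1013/5166; -8/369 -49/738; 3008/7749 -1489/7749]
x' = x̄ + K·y = [14426/2583, -1718/369, -28933/7749]
P' = (I − K·H)·P̄ = [17309/1722 -1877/246 -16739/2583; -1877/246 1475/246 1907/369; -16739/2583 1907/369 36466/7749]

x' = [14426/2583, -1718/369, -28933/7749]
P' = [17309/1722 -1877/246 -16739/2583; -1877/246 1475/246 1907/369; -16739/2583 1907/369 36466/7749]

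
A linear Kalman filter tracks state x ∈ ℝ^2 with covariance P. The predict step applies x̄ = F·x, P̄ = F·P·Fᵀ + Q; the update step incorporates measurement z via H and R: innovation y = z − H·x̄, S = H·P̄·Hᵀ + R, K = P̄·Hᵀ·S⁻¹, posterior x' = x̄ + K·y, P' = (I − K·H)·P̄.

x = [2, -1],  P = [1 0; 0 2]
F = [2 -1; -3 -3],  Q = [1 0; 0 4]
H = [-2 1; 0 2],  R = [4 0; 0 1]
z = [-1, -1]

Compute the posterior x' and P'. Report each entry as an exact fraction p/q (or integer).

x' = [3495/4031, -1801/4031]
P' = [3717/4031 434/4031; 434/4031 992/4031]

x̄ = F·x = [5, -3]
P̄ = F·P·Fᵀ + Q = [7 0; 0 31]
y = z − H·x̄ = [12, 5]
S = H·P̄·Hᵀ + R = [63 62; 62 125]
K = P̄·Hᵀ·S⁻¹ = [-1750/4031 868/4031; 31/4031 1984/4031]
x' = x̄ + K·y = [3495/4031, -1801/4031]
P' = (I − K·H)·P̄ = [3717/4031 434/4031; 434/4031 992/4031]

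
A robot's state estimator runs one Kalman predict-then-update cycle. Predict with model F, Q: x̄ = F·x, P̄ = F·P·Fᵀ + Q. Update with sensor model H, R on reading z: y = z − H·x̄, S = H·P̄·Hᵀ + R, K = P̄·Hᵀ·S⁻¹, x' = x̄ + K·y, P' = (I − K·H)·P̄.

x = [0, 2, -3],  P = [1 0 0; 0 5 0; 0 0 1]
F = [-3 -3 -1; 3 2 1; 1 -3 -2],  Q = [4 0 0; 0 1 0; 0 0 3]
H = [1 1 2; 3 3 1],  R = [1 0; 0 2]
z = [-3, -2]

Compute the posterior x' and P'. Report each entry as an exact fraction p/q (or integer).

x̄ = F·x = [-3, 1, 0]
P̄ = F·P·Fᵀ + Q = [59 -40 44; -40 31 -29; 44 -29 53]
y = z − H·x̄ = [-1, 4]
S = H·P̄·Hᵀ + R = [283 241; 241 235]
K = P̄·Hᵀ·S⁻¹ = [67/702 233/702; -173/648 23/648; 4817/8424 -1427/8424]
x' = x̄ + K·y = [-1241/702, 913/648, -10525/8424]
P' = (I − K·H)·P̄ = [1786/117 -811/54 -53/702; -811/54 9785/648 -113/648; -53/702 -113/648 3461/8424]

x' = [-1241/702, 913/648, -10525/8424]
P' = [1786/117 -811/54 -53/702; -811/54 9785/648 -113/648; -53/702 -113/648 3461/8424]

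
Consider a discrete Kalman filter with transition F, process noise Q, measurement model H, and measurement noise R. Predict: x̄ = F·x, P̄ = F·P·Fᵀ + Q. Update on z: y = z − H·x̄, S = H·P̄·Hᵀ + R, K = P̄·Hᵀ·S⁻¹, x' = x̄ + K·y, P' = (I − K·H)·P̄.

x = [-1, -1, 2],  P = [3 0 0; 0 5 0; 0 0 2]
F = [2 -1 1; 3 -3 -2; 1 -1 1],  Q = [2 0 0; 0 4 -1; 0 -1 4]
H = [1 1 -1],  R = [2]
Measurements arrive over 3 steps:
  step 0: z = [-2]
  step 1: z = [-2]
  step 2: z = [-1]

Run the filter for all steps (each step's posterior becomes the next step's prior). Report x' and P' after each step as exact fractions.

step 0: x̄ = F·x = [1, -4, 2]
step 0: P̄ = F·P·Fᵀ + Q = [21 29 13; 29 84 19; 13 19 14]
step 0: y = z − H·x̄ = [3]
step 0: S = H·P̄·Hᵀ + R = [115]
step 0: K = P̄·Hᵀ·S⁻¹ = [37/115; 94/115; 18/115]
step 0: x' = x̄ + K·y = [226/115, -178/115, 284/115]
step 0: P' = (I − K·H)·P̄ = [1046/115 -143/115 829/115; -143/115 824/115 493/115; 829/115 493/115 1286/115]
step 1: x̄ = F·x = [914/115, 28/5, 688/115]
step 1: P̄ = F·P·Fᵀ + Q = [9426/115 267/5 6132/115; 267/5 912/5 179/5; 6132/115 179/5 4574/115]
step 1: y = z − H·x̄ = [-220/23]
step 1: S = H·P̄·Hᵀ + R = [5398/23]
step 1: K = P̄·Hᵀ·S⁻¹ = [1887/5398; 2300/2699; 1135/5398]
step 1: x' = x̄ + K·y = [62132/13495, -34428/13495, 53594/13495]
step 1: P' = (I − K·H)·P̄ = [1438161/26990 -222867/13495 973557/26990; -222867/13495 161488/13495 -84379/13495; 973557/26990 -84379/13495 793449/26990]
step 2: x̄ = F·x = [212286/13495, 182492/13495, 150154/13495]
step 2: P̄ = F·P·Fᵀ + Q = [12937729/26990 11217803/26990 4294068/13495; 11217803/26990 13447421/26990 3743121/13495; 4294068/13495 3743121/13495 2919322/13495]
step 2: y = z − H·x̄ = [-258119/13495]
step 2: S = H·P̄·Hᵀ + R = [11282312/13495]
step 2: K = P̄·Hᵀ·S⁻¹ = [3891849/5641156; 8589491/11282312; 5117867/11282312]
step 2: x' = x̄ + K·y = [14299983/5641156, -11721315/11282312, 27644725/11282312]
step 2: P' = (I − K·H)·P̄ = [114836912/1410289 -132516755/5641156 319047195/5641156; -132516755/5641156 154104781/11282312 -128107711/11282312; 319047195/5641156 -128107711/11282312 499750945/11282312]

step 0: x' = [226/115, -178/115, 284/115], P' = [1046/115 -143/115 829/115; -143/115 824/115 493/115; 829/115 493/115 1286/115]
step 1: x' = [62132/13495, -34428/13495, 53594/13495], P' = [1438161/26990 -222867/13495 973557/26990; -222867/13495 161488/13495 -84379/13495; 973557/26990 -84379/13495 793449/26990]
step 2: x' = [14299983/5641156, -11721315/11282312, 27644725/11282312], P' = [114836912/1410289 -132516755/5641156 319047195/5641156; -132516755/5641156 154104781/11282312 -128107711/11282312; 319047195/5641156 -128107711/11282312 499750945/11282312]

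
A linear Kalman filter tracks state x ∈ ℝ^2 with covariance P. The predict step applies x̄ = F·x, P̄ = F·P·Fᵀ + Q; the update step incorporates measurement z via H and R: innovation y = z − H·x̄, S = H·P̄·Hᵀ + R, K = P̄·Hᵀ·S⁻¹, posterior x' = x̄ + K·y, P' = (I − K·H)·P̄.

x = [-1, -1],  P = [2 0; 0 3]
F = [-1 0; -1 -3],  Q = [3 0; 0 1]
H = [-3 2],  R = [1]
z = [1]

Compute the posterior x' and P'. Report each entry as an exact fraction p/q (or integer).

x' = [93/71, 176/71]
P' = [589/142 439/71; 439/71 672/71]

x̄ = F·x = [1, 4]
P̄ = F·P·Fᵀ + Q = [5 2; 2 30]
y = z − H·x̄ = [-4]
S = H·P̄·Hᵀ + R = [142]
K = P̄·Hᵀ·S⁻¹ = [-11/142; 27/71]
x' = x̄ + K·y = [93/71, 176/71]
P' = (I − K·H)·P̄ = [589/142 439/71; 439/71 672/71]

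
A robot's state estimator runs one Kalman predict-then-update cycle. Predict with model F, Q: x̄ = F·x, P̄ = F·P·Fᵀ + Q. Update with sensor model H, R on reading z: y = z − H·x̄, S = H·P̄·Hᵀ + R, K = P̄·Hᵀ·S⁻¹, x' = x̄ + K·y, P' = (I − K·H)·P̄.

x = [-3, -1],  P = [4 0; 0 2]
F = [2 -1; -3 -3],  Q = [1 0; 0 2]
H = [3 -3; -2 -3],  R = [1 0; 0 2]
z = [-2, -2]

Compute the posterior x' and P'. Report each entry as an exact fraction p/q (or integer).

x' = [-93/28144, 9537/14072]
P' = [10009/84432 737/14072; 737/14072 683/7036]

x̄ = F·x = [-5, 12]
P̄ = F·P·Fᵀ + Q = [19 -18; -18 56]
y = z − H·x̄ = [49, 24]
S = H·P̄·Hᵀ + R = [1000 444; 444 366]
K = P̄·Hᵀ·S⁻¹ = [5587/28144 -8321/42216; -1887/14072 -1393/7036]
x' = x̄ + K·y = [-93/28144, 9537/14072]
P' = (I − K·H)·P̄ = [10009/84432 737/14072; 737/14072 683/7036]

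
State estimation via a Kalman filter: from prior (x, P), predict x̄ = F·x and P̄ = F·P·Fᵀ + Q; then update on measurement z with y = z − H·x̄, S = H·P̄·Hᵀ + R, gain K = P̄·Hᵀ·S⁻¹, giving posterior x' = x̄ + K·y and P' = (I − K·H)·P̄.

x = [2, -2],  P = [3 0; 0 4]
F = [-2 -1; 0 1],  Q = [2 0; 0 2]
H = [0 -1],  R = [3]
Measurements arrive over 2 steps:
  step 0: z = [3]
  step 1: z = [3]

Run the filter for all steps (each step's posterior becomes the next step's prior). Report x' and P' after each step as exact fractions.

step 0: x' = [-14/9, -8/3], P' = [146/9 -4/3; -4/3 2]
step 1: x' = [362/63, -20/7], P' = [4000/63 2/7; 2/7 12/7]

step 0: x̄ = F·x = [-2, -2]
step 0: P̄ = F·P·Fᵀ + Q = [18 -4; -4 6]
step 0: y = z − H·x̄ = [1]
step 0: S = H·P̄·Hᵀ + R = [9]
step 0: K = P̄·Hᵀ·S⁻¹ = [4/9; -2/3]
step 0: x' = x̄ + K·y = [-14/9, -8/3]
step 0: P' = (I − K·H)·P̄ = [146/9 -4/3; -4/3 2]
step 1: x̄ = F·x = [52/9, -8/3]
step 1: P̄ = F·P·Fᵀ + Q = [572/9 2/3; 2/3 4]
step 1: y = z − H·x̄ = [1/3]
step 1: S = H·P̄·Hᵀ + R = [7]
step 1: K = P̄·Hᵀ·S⁻¹ = [-2/21; -4/7]
step 1: x' = x̄ + K·y = [362/63, -20/7]
step 1: P' = (I − K·H)·P̄ = [4000/63 2/7; 2/7 12/7]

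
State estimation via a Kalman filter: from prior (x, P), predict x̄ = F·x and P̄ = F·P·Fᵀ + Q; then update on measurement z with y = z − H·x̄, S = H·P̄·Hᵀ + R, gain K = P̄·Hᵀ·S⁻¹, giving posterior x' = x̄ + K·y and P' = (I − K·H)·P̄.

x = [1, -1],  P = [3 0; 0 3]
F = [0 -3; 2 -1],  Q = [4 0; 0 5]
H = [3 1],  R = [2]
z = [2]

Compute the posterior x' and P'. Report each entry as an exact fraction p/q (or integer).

x̄ = F·x = [3, 3]
P̄ = F·P·Fᵀ + Q = [31 9; 9 20]
y = z − H·x̄ = [-10]
S = H·P̄·Hᵀ + R = [355]
K = P̄·Hᵀ·S⁻¹ = [102/355; 47/355]
x' = x̄ + K·y = [9/71, 119/71]
P' = (I − K·H)·P̄ = [601/355 -1599/355; -1599/355 4891/355]

x' = [9/71, 119/71]
P' = [601/355 -1599/355; -1599/355 4891/355]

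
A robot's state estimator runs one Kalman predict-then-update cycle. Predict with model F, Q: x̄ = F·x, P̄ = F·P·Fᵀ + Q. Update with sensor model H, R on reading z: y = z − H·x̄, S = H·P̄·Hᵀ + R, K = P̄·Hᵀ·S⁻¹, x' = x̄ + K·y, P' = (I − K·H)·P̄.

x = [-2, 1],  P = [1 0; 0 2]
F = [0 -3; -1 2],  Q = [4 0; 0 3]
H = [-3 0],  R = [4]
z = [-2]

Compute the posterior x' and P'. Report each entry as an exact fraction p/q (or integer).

x' = [60/101, 206/101]
P' = [44/101 -24/101; -24/101 564/101]

x̄ = F·x = [-3, 4]
P̄ = F·P·Fᵀ + Q = [22 -12; -12 12]
y = z − H·x̄ = [-11]
S = H·P̄·Hᵀ + R = [202]
K = P̄·Hᵀ·S⁻¹ = [-33/101; 18/101]
x' = x̄ + K·y = [60/101, 206/101]
P' = (I − K·H)·P̄ = [44/101 -24/101; -24/101 564/101]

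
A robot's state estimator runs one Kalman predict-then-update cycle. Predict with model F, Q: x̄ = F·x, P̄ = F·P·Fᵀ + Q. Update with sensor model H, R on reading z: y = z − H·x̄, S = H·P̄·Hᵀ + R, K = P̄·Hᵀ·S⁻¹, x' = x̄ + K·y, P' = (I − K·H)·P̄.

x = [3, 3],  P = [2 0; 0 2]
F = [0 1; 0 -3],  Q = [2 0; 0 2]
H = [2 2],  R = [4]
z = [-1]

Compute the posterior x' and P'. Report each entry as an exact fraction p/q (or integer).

x' = [28/13, -40/13]
P' = [48/13 -50/13; -50/13 64/13]

x̄ = F·x = [3, -9]
P̄ = F·P·Fᵀ + Q = [4 -6; -6 20]
y = z − H·x̄ = [11]
S = H·P̄·Hᵀ + R = [52]
K = P̄·Hᵀ·S⁻¹ = [-1/13; 7/13]
x' = x̄ + K·y = [28/13, -40/13]
P' = (I − K·H)·P̄ = [48/13 -50/13; -50/13 64/13]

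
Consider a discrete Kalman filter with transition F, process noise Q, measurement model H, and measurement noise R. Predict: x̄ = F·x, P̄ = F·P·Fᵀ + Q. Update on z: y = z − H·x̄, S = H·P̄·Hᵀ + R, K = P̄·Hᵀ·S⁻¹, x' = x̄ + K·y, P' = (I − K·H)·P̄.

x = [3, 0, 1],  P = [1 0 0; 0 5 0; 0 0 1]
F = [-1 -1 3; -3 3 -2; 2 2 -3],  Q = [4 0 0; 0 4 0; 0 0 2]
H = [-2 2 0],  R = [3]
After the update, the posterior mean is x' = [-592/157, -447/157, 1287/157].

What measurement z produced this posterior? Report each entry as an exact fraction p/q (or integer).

x̄ = F·x = [0, -11, 3]
P̄ = F·P·Fᵀ + Q = [19 -18 -21; -18 62 30; -21 30 35]
S = H·P̄·Hᵀ + R = [471]
K = P̄·Hᵀ·S⁻¹ = [-74/471; 160/471; 34/157]
x' − x̄ = [-592/157, 1280/157, 816/157] = K·y
y = (KᵀK)⁻¹·Kᵀ·(x' − x̄) = [24]
z = y + H·x̄ = [24] + [-22] = [2]

z = [2]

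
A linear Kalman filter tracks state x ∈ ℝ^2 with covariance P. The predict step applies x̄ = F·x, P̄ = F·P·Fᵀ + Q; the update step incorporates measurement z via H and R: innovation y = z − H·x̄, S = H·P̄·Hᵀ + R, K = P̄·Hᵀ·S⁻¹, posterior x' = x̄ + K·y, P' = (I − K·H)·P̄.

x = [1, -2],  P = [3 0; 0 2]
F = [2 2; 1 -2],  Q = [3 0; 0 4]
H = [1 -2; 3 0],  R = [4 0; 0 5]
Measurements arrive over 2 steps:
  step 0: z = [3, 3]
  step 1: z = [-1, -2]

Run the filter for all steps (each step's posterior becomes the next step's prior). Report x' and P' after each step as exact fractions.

step 0: x̄ = F·x = [-2, 5]
step 0: P̄ = F·P·Fᵀ + Q = [23 -2; -2 15]
step 0: y = z − H·x̄ = [15, 9]
step 0: S = H·P̄·Hᵀ + R = [95 81; 81 212]
step 0: K = P̄·Hᵀ·S⁻¹ = [135/13579 4368/13579; -6298/13579 2022/13579]
step 0: x' = x̄ + K·y = [14179/13579, -8377/13579]
step 0: P' = (I − K·H)·P̄ = [7280/13579 3370/13579; 3370/13579 14281/13579]
step 1: x̄ = F·x = [11604/13579, 30933/13579]
step 1: P̄ = F·P·Fᵀ + Q = [153941/13579 -49304/13579; -49304/13579 105240/13579]
step 1: y = z − H·x̄ = [36683/13579, -61970/13579]
step 1: S = H·P̄·Hᵀ + R = [826433/13579 757647/13579; 757647/13579 1453364/13579]
step 1: K = P̄·Hᵀ·S⁻¹ = [114795/4198187 14015964/46180057; -1777448/4198187 5492688/46180057]
step 1: x' = x̄ + K·y = [-3012789/6597151, 3901849/6597151]
step 1: P' = (I − K·H)·P̄ = [23359940/46180057 9154480/46180057; 9154480/46180057 43681096/46180057]

step 0: x' = [14179/13579, -8377/13579], P' = [7280/13579 3370/13579; 3370/13579 14281/13579]
step 1: x' = [-3012789/6597151, 3901849/6597151], P' = [23359940/46180057 9154480/46180057; 9154480/46180057 43681096/46180057]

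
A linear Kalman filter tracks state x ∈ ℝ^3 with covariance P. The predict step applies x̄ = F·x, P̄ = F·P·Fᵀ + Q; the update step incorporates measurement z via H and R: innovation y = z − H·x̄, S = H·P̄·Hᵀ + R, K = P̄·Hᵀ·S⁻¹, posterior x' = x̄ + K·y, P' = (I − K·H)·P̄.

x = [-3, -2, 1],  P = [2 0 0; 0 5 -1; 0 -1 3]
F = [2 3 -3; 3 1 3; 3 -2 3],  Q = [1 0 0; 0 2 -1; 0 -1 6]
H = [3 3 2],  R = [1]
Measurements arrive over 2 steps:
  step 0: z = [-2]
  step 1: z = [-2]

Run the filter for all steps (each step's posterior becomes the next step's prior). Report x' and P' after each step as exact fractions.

step 0: x' = [-2507/418, 1871/627, 4379/1254], P' = [32955/418 -6395/209 -30221/418; -6395/209 10024/627 13790/627; -30221/418 13790/627 94673/1254]
step 1: x' = [138848133/15249209, -80588742/15249209, -102687907/15249209], P' = [3812909693/15249209 -1725324066/15249209 -3129198324/15249209; -1725324066/15249209 806801170/15249209 1377711872/15249209; -3129198324/15249209 1377711872/15249209 2627880200/15249209]

step 0: x̄ = F·x = [-15, -8, -2]
step 0: P̄ = F·P·Fᵀ + Q = [99 -6 -60; -6 46 37; -60 37 83]
step 0: y = z − H·x̄ = [71]
step 0: S = H·P̄·Hᵀ + R = [1254]
step 0: K = P̄·Hᵀ·S⁻¹ = [53/418; 97/627; 97/1254]
step 0: x' = x̄ + K·y = [-2507/418, 1871/627, 4379/1254]
step 0: P' = (I − K·H)·P̄ = [32955/418 -6395/209 -30221/418; -6395/209 10024/627 13790/627; -30221/418 13790/627 94673/1254]
step 1: x̄ = F·x = [-5651/418, -2842/627, -445/33]
step 1: P̄ = F·P·Fᵀ + Q = [520093/418 -30554/209 1006/11; -30554/209 33862/627 2656/33; 1006/11 2656/33 8608/33]
step 1: y = z − H·x̄ = [99223/1254]
step 1: S = H·P̄·Hᵀ + R = [15249209/1254]
step 1: K = P̄·Hᵀ·S⁻¹ = [4360233/15249209; -144944/15249209; 1301044/15249209]
step 1: x' = x̄ + K·y = [138848133/15249209, -80588742/15249209, -102687907/15249209]
step 1: P' = (I − K·H)·P̄ = [3812909693/15249209 -1725324066/15249209 -3129198324/15249209; -1725324066/15249209 806801170/15249209 1377711872/15249209; -3129198324/15249209 1377711872/15249209 2627880200/15249209]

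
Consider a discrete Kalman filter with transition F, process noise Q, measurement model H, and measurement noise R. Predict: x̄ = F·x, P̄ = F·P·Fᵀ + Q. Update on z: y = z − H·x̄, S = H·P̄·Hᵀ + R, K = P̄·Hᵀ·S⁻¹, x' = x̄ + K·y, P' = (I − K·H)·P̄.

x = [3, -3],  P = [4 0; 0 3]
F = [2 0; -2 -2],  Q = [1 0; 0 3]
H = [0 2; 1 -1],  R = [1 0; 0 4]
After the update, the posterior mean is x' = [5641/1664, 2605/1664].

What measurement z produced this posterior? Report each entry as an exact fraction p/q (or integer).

z = [3, 1]

x̄ = F·x = [6, 0]
P̄ = F·P·Fᵀ + Q = [17 -16; -16 31]
S = H·P̄·Hᵀ + R = [125 -94; -94 84]
K = P̄·Hᵀ·S⁻¹ = [207/832 1117/1664; 395/832 -47/1664]
x' − x̄ = [-4343/1664, 2605/1664] = K·y
y = (KᵀK)⁻¹·Kᵀ·(x' − x̄) = [3, -5]
z = y + H·x̄ = [3, -5] + [0, 6] = [3, 1]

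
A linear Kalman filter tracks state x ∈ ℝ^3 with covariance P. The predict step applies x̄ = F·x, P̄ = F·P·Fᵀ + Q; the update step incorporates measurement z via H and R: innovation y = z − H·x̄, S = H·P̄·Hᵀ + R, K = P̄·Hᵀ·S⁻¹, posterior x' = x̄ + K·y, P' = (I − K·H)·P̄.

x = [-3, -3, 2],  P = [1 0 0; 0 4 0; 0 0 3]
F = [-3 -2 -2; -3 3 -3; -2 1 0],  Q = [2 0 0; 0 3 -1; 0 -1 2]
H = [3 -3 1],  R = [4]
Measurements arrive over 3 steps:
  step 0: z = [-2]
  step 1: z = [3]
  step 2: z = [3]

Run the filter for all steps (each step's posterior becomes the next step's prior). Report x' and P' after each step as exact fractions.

step 0: x̄ = F·x = [11, -6, 3]
step 0: P̄ = F·P·Fᵀ + Q = [39 3 -2; 3 75 17; -2 17 10]
step 0: y = z − H·x̄ = [-56]
step 0: S = H·P̄·Hᵀ + R = [872]
step 0: K = P̄·Hᵀ·S⁻¹ = [53/436; -199/872; -47/872]
step 0: x' = x̄ + K·y = [457/109, 739/109, 656/109]
step 0: P' = (I − K·H)·P̄ = [5693/218 11855/436 1619/436; 11855/436 25799/872 5471/872; 1619/436 5471/872 6511/872]
step 1: x̄ = F·x = [-4161/109, -1122/109, -175/109]
step 1: P̄ = F·P·Fᵀ + Q = [175769/218 16665/218 55377/436; 16665/218 7845/218 1391/436; 55377/436 1391/436 23791/872]
step 1: y = z − H·x̄ = [9619/109]
step 1: S = H·P̄·Hᵀ + R = [6085335/872]
step 1: K = P̄·Hᵀ·S⁻¹ = [673334/2028445; 108622/6085335; 347707/6085335]
step 1: x' = x̄ + K·y = [-18014311/2028445, -53054228/6085335, 20914312/6085335]
step 1: P' = (I − K·H)·P̄ = [75705241/2028445 71189516/2028445 -10853839/2028445; 71189516/2028445 205457653/6085335 -23898197/6085335; -10853839/2028445 -23898197/6085335 27380788/6085335]
step 2: x̄ = F·x = [226408631/6085335, -19925607/2028445, 55031638/6085335]
step 2: P̄ = F·P·Fᵀ + Q = [4968464737/6085335 -51182694/2028445 1082897906/6085335; -51182694/2028445 52556619/2028445 -24269827/2028445; 1082897906/6085335 -24269827/2028445 271817023/6085335]
step 2: y = z − H·x̄ = [-895331989/6085335]
step 2: S = H·P̄·Hᵀ + R = [56129479507/6085335]
step 2: K = P̄·Hᵀ·S⁻¹ = [16448936363/56129479507; -1006463298/56129479507; 3738939184/56129479507]
step 2: x' = x̄ + K·y = [-331791149854/56129479507, -403284792515/56129479507, -42511161506/56129479507]
step 2: P' = (I − K·H)·P̄ = [1365550485334/56129479507 1304230057760/56129479507 -118165537270/56129479507; 1304230057760/56129479507 1287843419817/56129479507 -53185767021/56129479507; -118165537270/56129479507 -53185767021/56129479507 209895067483/56129479507]

step 0: x' = [457/109, 739/109, 656/109], P' = [5693/218 11855/436 1619/436; 11855/436 25799/872 5471/872; 1619/436 5471/872 6511/872]
step 1: x' = [-18014311/2028445, -53054228/6085335, 20914312/6085335], P' = [75705241/2028445 71189516/2028445 -10853839/2028445; 71189516/2028445 205457653/6085335 -23898197/6085335; -10853839/2028445 -23898197/6085335 27380788/6085335]
step 2: x' = [-331791149854/56129479507, -403284792515/56129479507, -42511161506/56129479507], P' = [1365550485334/56129479507 1304230057760/56129479507 -118165537270/56129479507; 1304230057760/56129479507 1287843419817/56129479507 -53185767021/56129479507; -118165537270/56129479507 -53185767021/56129479507 209895067483/56129479507]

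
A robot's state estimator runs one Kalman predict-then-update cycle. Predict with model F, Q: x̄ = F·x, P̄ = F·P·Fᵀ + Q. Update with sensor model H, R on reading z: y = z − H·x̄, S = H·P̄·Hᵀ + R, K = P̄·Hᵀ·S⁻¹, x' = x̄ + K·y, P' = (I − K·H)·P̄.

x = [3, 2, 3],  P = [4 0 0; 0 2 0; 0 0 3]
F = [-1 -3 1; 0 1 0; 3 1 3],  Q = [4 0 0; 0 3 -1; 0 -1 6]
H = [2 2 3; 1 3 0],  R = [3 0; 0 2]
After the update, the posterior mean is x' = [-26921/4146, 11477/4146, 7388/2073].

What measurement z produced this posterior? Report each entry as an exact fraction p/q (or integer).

z = [3, 2]

x̄ = F·x = [-6, 2, 20]
P̄ = F·P·Fᵀ + Q = [29 -6 -9; -6 5 1; -9 1 71]
S = H·P̄·Hᵀ + R = [634 22; 22 40]
K = P̄·Hᵀ·S⁻¹ = [259/12438 1639/6219; -79/12438 1421/6219; 2003/6219 -4069/12438]
x' − x̄ = [-2045/4146, 3185/4146, -34072/2073] = K·y
y = (KᵀK)⁻¹·Kᵀ·(x' − x̄) = [-49, 2]
z = y + H·x̄ = [-49, 2] + [52, 0] = [3, 2]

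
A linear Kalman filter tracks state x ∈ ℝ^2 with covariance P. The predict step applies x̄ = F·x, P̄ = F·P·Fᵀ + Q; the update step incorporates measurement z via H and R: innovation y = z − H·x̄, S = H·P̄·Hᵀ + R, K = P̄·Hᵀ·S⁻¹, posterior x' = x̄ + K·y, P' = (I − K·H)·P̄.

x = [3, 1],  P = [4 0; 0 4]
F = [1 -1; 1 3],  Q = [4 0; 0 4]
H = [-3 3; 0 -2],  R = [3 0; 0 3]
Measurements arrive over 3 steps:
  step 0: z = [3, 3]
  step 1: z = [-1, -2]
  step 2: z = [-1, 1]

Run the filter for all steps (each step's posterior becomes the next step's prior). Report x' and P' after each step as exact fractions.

step 0: x' = [-11486/6395, -6114/6395], P' = [6068/6395 4152/6395; 4152/6395 4308/6395]
step 1: x' = [4555392/6423961, 3143056/6423961], P' = [5437500/6423961 3711336/6423961; 3711336/6423961 3992988/6423961]
step 2: x' = [84070620/6035999107, -2012477156/6035999107], P' = [5090124628/6035999107 3469037688/6035999107; 3469037688/6035999107 3734408820/6035999107]

step 0: x̄ = F·x = [2, 6]
step 0: P̄ = F·P·Fᵀ + Q = [12 -8; -8 44]
step 0: y = z − H·x̄ = [-9, 15]
step 0: S = H·P̄·Hᵀ + R = [651 -312; -312 179]
step 0: K = P̄·Hᵀ·S⁻¹ = [-1916/6395 -2768/6395; 156/6395 -2872/6395]
step 0: x' = x̄ + K·y = [-11486/6395, -6114/6395]
step 0: P' = (I − K·H)·P̄ = [6068/6395 4152/6395; 4152/6395 4308/6395]
step 1: x̄ = F·x = [-5372/6395, -29828/6395]
step 1: P̄ = F·P·Fᵀ + Q = [27652/6395 1448/6395; 1448/6395 95332/6395]
step 1: y = z − H·x̄ = [66973/6395, -72446/6395]
step 1: S = H·P̄·Hᵀ + R = [1099977/6395 -563304/6395; -563304/6395 400513/6395]
step 1: K = P̄·Hᵀ·S⁻¹ = [-1726164/6423961 -2474224/6423961; 281652/6423961 -2661992/6423961]
step 1: x' = x̄ + K·y = [4555392/6423961, 3143056/6423961]
step 1: P' = (I − K·H)·P̄ = [5437500/6423961 3711336/6423961; 3711336/6423961 3992988/6423961]
step 2: x̄ = F·x = [1412336/6423961, 13984560/6423961]
step 2: P̄ = F·P·Fᵀ + Q = [27703660/6423961 881208/6423961; 881208/6423961 89338252/6423961]
step 2: y = z − H·x̄ = [-44140633/6423961, 34393081/6423961]
step 2: S = H·P̄·Hᵀ + R = [1056787347/6423961 -530742264/6423961; -530742264/6423961 376624891/6423961]
step 2: K = P̄·Hᵀ·S⁻¹ = [-1621086940/6035999107 -2312691792/6035999107; 265371132/6035999107 -2489605880/6035999107]
step 2: x' = x̄ + K·y = [84070620/6035999107, -2012477156/6035999107]
step 2: P' = (I − K·H)·P̄ = [5090124628/6035999107 3469037688/6035999107; 3469037688/6035999107 3734408820/6035999107]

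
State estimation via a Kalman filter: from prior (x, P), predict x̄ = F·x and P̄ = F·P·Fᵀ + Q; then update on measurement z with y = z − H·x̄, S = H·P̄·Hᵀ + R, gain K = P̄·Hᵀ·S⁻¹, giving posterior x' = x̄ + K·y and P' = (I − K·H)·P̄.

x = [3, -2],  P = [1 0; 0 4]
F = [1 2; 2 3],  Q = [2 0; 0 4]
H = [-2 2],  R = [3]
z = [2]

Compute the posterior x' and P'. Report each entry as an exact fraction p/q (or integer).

x' = [-1, 0]
P' = [697/47 718/47; 718/47 772/47]

x̄ = F·x = [-1, 0]
P̄ = F·P·Fᵀ + Q = [19 26; 26 44]
y = z − H·x̄ = [0]
S = H·P̄·Hᵀ + R = [47]
K = P̄·Hᵀ·S⁻¹ = [14/47; 36/47]
x' = x̄ + K·y = [-1, 0]
P' = (I − K·H)·P̄ = [697/47 718/47; 718/47 772/47]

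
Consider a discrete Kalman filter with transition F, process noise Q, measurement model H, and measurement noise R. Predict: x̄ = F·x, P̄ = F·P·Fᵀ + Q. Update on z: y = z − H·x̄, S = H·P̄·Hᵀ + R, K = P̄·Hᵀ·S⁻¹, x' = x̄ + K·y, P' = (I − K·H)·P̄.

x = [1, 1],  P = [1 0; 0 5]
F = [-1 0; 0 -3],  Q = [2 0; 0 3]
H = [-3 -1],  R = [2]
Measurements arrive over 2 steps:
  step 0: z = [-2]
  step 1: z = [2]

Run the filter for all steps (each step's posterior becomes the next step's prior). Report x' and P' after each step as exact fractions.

step 0: x̄ = F·x = [-1, -3]
step 0: P̄ = F·P·Fᵀ + Q = [3 0; 0 48]
step 0: y = z − H·x̄ = [-8]
step 0: S = H·P̄·Hᵀ + R = [77]
step 0: K = P̄·Hᵀ·S⁻¹ = [-9/77; -48/77]
step 0: x' = x̄ + K·y = [-5/77, 153/77]
step 0: P' = (I − K·H)·P̄ = [150/77 -432/77; -432/77 1392/77]
step 1: x̄ = F·x = [5/77, -459/77]
step 1: P̄ = F·P·Fᵀ + Q = [304/77 -1296/77; -1296/77 12759/77]
step 1: y = z − H·x̄ = [-290/77]
step 1: S = H·P̄·Hᵀ + R = [7873/77]
step 1: K = P̄·Hᵀ·S⁻¹ = [384/7873; -8871/7873]
step 1: x' = x̄ + K·y = [-935/7873, -13521/7873]
step 1: P' = (I − K·H)·P̄ = [29168/7873 -88272/7873; -88272/7873 282558/7873]

step 0: x' = [-5/77, 153/77], P' = [150/77 -432/77; -432/77 1392/77]
step 1: x' = [-935/7873, -13521/7873], P' = [29168/7873 -88272/7873; -88272/7873 282558/7873]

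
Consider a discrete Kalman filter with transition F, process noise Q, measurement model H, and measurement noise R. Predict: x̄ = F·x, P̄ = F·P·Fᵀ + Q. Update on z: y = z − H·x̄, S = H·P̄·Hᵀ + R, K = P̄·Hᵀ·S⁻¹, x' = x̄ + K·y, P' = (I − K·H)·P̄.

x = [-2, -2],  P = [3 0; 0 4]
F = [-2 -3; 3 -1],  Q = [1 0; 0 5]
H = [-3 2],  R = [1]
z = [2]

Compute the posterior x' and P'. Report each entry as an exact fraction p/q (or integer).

x' = [110/329, 484/329]
P' = [6961/658 5181/329; 5181/329 7794/329]

x̄ = F·x = [10, -4]
P̄ = F·P·Fᵀ + Q = [49 -6; -6 36]
y = z − H·x̄ = [40]
S = H·P̄·Hᵀ + R = [658]
K = P̄·Hᵀ·S⁻¹ = [-159/658; 45/329]
x' = x̄ + K·y = [110/329, 484/329]
P' = (I − K·H)·P̄ = [6961/658 5181/329; 5181/329 7794/329]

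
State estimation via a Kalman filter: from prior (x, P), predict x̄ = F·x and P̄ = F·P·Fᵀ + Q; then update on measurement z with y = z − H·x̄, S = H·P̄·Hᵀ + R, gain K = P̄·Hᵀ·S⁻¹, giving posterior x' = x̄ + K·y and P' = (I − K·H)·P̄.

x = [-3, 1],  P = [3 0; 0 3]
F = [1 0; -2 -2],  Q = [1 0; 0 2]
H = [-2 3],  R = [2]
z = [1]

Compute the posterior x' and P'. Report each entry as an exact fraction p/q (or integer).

x' = [-265/162, -13/18]
P' = [155/81 11/9; 11/9 1]

x̄ = F·x = [-3, 4]
P̄ = F·P·Fᵀ + Q = [4 -6; -6 26]
y = z − H·x̄ = [-17]
S = H·P̄·Hᵀ + R = [324]
K = P̄·Hᵀ·S⁻¹ = [-13/162; 5/18]
x' = x̄ + K·y = [-265/162, -13/18]
P' = (I − K·H)·P̄ = [155/81 11/9; 11/9 1]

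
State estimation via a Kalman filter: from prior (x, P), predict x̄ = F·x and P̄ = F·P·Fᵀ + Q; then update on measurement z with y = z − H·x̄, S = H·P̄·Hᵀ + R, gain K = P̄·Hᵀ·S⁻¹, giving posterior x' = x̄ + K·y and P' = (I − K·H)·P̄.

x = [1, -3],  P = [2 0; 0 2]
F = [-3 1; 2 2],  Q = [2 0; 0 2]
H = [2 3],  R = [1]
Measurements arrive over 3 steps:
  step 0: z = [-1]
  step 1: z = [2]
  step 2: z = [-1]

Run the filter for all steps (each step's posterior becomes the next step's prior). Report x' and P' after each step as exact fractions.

step 0: x' = [-94/31, 254/155], P' = [602/31 -400/31; -400/31 1346/155]
step 1: x' = [309944/90329, -145836/90329], P' = [991038/90329 -640896/90329; -640896/90329 424086/90329]
step 2: x' = [-124234736/29580387, 24201414/9860129], P' = [324438370/29580387 -69971248/9860129; -69971248/9860129 46322278/9860129]

step 0: x̄ = F·x = [-6, -4]
step 0: P̄ = F·P·Fᵀ + Q = [22 -8; -8 18]
step 0: y = z − H·x̄ = [23]
step 0: S = H·P̄·Hᵀ + R = [155]
step 0: K = P̄·Hᵀ·S⁻¹ = [4/31; 38/155]
step 0: x' = x̄ + K·y = [-94/31, 254/155]
step 0: P' = (I − K·H)·P̄ = [602/31 -400/31; -400/31 1346/155]
step 1: x̄ = F·x = [1664/155, -432/155]
step 1: P̄ = F·P·Fᵀ + Q = [40746/155 -7368/155; -7368/155 1734/155]
step 1: y = z − H·x̄ = [-1722/155]
step 1: S = H·P̄·Hᵀ + R = [90329/155]
step 1: K = P̄·Hᵀ·S⁻¹ = [59388/90329; -9534/90329]
step 1: x' = x̄ + K·y = [309944/90329, -145836/90329]
step 1: P' = (I − K·H)·P̄ = [991038/90329 -640896/90329; -640896/90329 424086/90329]
step 2: x̄ = F·x = [-1075668/90329, 328216/90329]
step 2: P̄ = F·P·Fᵀ + Q = [13369462/90329 -2534472/90329; -2534472/90329 713986/90329]
step 2: y = z − H·x̄ = [1076359/90329]
step 2: S = H·P̄·Hᵀ + R = [29580387/90329]
step 2: K = P̄·Hᵀ·S⁻¹ = [19135508/29580387; -975662/9860129]
step 2: x' = x̄ + K·y = [-124234736/29580387, 24201414/9860129]
step 2: P' = (I − K·H)·P̄ = [324438370/29580387 -69971248/9860129; -69971248/9860129 46322278/9860129]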